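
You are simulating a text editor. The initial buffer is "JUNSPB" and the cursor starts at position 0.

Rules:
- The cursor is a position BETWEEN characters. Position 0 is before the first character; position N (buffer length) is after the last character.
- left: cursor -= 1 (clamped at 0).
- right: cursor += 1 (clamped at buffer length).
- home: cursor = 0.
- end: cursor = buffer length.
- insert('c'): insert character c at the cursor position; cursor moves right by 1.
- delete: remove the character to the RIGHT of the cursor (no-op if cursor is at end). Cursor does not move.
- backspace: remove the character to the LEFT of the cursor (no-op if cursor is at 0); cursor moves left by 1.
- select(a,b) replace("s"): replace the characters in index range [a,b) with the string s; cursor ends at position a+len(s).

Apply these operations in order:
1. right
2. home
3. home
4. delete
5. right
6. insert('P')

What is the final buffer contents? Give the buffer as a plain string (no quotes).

Answer: UPNSPB

Derivation:
After op 1 (right): buf='JUNSPB' cursor=1
After op 2 (home): buf='JUNSPB' cursor=0
After op 3 (home): buf='JUNSPB' cursor=0
After op 4 (delete): buf='UNSPB' cursor=0
After op 5 (right): buf='UNSPB' cursor=1
After op 6 (insert('P')): buf='UPNSPB' cursor=2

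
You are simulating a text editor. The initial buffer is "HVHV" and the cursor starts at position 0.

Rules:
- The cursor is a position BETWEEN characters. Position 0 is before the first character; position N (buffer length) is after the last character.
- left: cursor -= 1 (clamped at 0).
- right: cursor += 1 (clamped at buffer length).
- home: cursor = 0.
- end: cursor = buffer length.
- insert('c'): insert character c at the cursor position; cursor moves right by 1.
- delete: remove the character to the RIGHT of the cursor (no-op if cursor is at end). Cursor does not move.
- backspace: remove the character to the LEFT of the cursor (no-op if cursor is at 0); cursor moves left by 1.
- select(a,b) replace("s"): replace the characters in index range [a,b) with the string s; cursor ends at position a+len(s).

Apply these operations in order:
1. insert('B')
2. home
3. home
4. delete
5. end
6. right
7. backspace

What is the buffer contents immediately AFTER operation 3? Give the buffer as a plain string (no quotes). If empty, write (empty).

Answer: BHVHV

Derivation:
After op 1 (insert('B')): buf='BHVHV' cursor=1
After op 2 (home): buf='BHVHV' cursor=0
After op 3 (home): buf='BHVHV' cursor=0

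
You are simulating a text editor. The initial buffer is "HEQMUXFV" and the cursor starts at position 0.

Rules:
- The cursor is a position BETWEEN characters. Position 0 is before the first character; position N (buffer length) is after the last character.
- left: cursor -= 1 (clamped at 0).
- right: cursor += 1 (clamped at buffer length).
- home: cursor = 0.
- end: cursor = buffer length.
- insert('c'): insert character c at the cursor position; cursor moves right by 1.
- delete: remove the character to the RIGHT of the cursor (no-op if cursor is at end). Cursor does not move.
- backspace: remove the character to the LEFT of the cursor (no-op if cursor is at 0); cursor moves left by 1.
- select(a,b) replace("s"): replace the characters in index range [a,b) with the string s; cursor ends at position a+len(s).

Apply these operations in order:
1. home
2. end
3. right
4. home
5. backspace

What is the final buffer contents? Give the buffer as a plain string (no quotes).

After op 1 (home): buf='HEQMUXFV' cursor=0
After op 2 (end): buf='HEQMUXFV' cursor=8
After op 3 (right): buf='HEQMUXFV' cursor=8
After op 4 (home): buf='HEQMUXFV' cursor=0
After op 5 (backspace): buf='HEQMUXFV' cursor=0

Answer: HEQMUXFV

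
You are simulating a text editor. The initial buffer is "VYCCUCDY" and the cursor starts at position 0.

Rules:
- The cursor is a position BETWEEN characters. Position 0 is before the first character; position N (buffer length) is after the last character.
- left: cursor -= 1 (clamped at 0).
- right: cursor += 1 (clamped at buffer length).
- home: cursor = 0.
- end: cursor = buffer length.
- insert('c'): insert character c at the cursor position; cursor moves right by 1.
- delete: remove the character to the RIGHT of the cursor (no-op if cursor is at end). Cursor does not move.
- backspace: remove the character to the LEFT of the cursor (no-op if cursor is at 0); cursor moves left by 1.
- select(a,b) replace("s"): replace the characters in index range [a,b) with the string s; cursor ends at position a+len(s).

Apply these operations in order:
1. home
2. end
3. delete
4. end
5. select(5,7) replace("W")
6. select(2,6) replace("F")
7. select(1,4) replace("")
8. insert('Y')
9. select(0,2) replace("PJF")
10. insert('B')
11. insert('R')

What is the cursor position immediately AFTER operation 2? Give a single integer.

After op 1 (home): buf='VYCCUCDY' cursor=0
After op 2 (end): buf='VYCCUCDY' cursor=8

Answer: 8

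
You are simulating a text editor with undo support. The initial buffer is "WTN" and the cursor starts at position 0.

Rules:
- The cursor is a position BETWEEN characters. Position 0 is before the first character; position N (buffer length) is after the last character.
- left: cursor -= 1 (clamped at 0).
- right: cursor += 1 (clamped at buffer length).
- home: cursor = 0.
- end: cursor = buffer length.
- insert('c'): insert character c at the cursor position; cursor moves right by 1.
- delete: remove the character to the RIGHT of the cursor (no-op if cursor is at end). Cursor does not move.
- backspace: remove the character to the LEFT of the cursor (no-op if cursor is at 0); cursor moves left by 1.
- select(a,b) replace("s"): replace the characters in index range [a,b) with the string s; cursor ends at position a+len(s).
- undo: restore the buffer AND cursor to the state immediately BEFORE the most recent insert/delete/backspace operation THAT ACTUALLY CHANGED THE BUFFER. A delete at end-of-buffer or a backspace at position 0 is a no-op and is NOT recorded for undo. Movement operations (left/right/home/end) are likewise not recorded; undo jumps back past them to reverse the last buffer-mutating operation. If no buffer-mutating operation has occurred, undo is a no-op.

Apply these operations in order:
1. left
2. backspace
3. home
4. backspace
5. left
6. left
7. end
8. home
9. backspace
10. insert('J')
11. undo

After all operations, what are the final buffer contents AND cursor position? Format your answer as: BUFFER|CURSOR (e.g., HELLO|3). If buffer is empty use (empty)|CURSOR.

After op 1 (left): buf='WTN' cursor=0
After op 2 (backspace): buf='WTN' cursor=0
After op 3 (home): buf='WTN' cursor=0
After op 4 (backspace): buf='WTN' cursor=0
After op 5 (left): buf='WTN' cursor=0
After op 6 (left): buf='WTN' cursor=0
After op 7 (end): buf='WTN' cursor=3
After op 8 (home): buf='WTN' cursor=0
After op 9 (backspace): buf='WTN' cursor=0
After op 10 (insert('J')): buf='JWTN' cursor=1
After op 11 (undo): buf='WTN' cursor=0

Answer: WTN|0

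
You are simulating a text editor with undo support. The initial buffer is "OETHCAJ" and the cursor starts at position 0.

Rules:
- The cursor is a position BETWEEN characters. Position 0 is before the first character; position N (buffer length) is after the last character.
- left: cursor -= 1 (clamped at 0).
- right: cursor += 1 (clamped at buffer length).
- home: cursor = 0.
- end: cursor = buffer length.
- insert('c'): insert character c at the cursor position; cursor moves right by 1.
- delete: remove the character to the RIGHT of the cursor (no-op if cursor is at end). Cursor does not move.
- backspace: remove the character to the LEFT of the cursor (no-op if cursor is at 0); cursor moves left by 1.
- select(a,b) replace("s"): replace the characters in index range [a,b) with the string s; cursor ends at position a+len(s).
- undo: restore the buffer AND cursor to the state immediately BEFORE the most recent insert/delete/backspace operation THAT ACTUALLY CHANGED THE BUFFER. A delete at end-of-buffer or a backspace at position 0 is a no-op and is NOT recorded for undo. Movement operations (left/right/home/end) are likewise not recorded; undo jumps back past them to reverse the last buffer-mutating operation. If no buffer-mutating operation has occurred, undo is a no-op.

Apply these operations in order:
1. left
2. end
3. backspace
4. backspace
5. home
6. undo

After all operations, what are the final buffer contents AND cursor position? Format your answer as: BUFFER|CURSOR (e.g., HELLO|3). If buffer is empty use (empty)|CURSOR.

After op 1 (left): buf='OETHCAJ' cursor=0
After op 2 (end): buf='OETHCAJ' cursor=7
After op 3 (backspace): buf='OETHCA' cursor=6
After op 4 (backspace): buf='OETHC' cursor=5
After op 5 (home): buf='OETHC' cursor=0
After op 6 (undo): buf='OETHCA' cursor=6

Answer: OETHCA|6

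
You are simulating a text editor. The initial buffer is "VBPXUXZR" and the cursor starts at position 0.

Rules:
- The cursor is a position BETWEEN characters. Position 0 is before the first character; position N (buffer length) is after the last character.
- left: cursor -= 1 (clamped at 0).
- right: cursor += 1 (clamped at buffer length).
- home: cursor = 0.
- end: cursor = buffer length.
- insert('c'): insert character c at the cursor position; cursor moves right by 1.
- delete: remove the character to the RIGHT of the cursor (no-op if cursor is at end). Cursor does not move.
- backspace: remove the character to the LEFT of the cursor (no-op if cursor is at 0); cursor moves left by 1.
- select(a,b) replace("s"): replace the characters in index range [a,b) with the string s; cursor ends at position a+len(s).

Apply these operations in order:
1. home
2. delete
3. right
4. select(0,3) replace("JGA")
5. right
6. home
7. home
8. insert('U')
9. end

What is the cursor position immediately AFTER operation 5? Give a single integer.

Answer: 4

Derivation:
After op 1 (home): buf='VBPXUXZR' cursor=0
After op 2 (delete): buf='BPXUXZR' cursor=0
After op 3 (right): buf='BPXUXZR' cursor=1
After op 4 (select(0,3) replace("JGA")): buf='JGAUXZR' cursor=3
After op 5 (right): buf='JGAUXZR' cursor=4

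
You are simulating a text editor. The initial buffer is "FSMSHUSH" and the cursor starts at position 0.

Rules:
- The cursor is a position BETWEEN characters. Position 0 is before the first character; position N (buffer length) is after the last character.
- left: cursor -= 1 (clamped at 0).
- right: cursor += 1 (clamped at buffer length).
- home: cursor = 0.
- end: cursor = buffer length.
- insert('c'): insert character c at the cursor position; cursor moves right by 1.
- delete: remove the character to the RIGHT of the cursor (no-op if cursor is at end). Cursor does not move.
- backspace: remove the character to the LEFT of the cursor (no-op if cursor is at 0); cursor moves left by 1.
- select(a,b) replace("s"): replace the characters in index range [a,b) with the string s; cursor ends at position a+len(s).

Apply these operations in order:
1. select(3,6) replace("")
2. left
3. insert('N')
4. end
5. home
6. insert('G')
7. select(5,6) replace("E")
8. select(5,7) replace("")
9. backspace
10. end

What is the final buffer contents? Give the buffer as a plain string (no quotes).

Answer: GFSN

Derivation:
After op 1 (select(3,6) replace("")): buf='FSMSH' cursor=3
After op 2 (left): buf='FSMSH' cursor=2
After op 3 (insert('N')): buf='FSNMSH' cursor=3
After op 4 (end): buf='FSNMSH' cursor=6
After op 5 (home): buf='FSNMSH' cursor=0
After op 6 (insert('G')): buf='GFSNMSH' cursor=1
After op 7 (select(5,6) replace("E")): buf='GFSNMEH' cursor=6
After op 8 (select(5,7) replace("")): buf='GFSNM' cursor=5
After op 9 (backspace): buf='GFSN' cursor=4
After op 10 (end): buf='GFSN' cursor=4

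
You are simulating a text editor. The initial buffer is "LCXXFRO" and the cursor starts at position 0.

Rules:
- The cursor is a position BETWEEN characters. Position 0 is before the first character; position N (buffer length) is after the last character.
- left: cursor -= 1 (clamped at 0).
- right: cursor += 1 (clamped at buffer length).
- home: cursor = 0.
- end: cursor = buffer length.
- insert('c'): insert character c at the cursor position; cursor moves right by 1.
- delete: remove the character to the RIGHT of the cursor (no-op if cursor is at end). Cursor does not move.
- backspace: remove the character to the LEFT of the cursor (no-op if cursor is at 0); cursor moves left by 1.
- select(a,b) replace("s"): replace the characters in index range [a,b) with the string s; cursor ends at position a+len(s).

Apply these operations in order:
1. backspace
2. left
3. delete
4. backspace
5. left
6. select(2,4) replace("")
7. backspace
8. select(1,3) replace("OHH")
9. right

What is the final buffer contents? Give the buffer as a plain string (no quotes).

After op 1 (backspace): buf='LCXXFRO' cursor=0
After op 2 (left): buf='LCXXFRO' cursor=0
After op 3 (delete): buf='CXXFRO' cursor=0
After op 4 (backspace): buf='CXXFRO' cursor=0
After op 5 (left): buf='CXXFRO' cursor=0
After op 6 (select(2,4) replace("")): buf='CXRO' cursor=2
After op 7 (backspace): buf='CRO' cursor=1
After op 8 (select(1,3) replace("OHH")): buf='COHH' cursor=4
After op 9 (right): buf='COHH' cursor=4

Answer: COHH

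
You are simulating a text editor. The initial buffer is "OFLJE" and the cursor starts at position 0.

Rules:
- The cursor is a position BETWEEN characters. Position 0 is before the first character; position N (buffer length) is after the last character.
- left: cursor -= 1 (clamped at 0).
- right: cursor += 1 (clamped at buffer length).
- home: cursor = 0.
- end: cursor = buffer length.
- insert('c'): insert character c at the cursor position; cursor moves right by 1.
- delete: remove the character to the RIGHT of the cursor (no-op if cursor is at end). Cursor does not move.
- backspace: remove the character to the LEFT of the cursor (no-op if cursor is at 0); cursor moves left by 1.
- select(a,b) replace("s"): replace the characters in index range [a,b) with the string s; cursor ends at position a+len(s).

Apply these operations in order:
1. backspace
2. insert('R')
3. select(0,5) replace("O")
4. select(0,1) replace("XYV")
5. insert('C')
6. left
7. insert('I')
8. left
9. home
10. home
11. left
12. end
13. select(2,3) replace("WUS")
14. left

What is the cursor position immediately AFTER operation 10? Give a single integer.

After op 1 (backspace): buf='OFLJE' cursor=0
After op 2 (insert('R')): buf='ROFLJE' cursor=1
After op 3 (select(0,5) replace("O")): buf='OE' cursor=1
After op 4 (select(0,1) replace("XYV")): buf='XYVE' cursor=3
After op 5 (insert('C')): buf='XYVCE' cursor=4
After op 6 (left): buf='XYVCE' cursor=3
After op 7 (insert('I')): buf='XYVICE' cursor=4
After op 8 (left): buf='XYVICE' cursor=3
After op 9 (home): buf='XYVICE' cursor=0
After op 10 (home): buf='XYVICE' cursor=0

Answer: 0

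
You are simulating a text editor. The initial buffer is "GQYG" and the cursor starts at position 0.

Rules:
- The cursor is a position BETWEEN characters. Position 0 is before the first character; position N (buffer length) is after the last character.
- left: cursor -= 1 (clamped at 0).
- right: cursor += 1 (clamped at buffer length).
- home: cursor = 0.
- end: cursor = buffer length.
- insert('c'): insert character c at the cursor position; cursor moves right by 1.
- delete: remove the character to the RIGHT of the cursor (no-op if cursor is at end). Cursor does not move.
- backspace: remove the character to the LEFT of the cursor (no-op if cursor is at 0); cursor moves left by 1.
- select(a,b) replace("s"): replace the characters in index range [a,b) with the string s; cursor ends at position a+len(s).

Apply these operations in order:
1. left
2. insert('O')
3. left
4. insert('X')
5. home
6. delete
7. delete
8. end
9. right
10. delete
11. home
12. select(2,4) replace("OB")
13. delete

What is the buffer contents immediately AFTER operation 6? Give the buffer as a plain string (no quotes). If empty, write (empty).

Answer: OGQYG

Derivation:
After op 1 (left): buf='GQYG' cursor=0
After op 2 (insert('O')): buf='OGQYG' cursor=1
After op 3 (left): buf='OGQYG' cursor=0
After op 4 (insert('X')): buf='XOGQYG' cursor=1
After op 5 (home): buf='XOGQYG' cursor=0
After op 6 (delete): buf='OGQYG' cursor=0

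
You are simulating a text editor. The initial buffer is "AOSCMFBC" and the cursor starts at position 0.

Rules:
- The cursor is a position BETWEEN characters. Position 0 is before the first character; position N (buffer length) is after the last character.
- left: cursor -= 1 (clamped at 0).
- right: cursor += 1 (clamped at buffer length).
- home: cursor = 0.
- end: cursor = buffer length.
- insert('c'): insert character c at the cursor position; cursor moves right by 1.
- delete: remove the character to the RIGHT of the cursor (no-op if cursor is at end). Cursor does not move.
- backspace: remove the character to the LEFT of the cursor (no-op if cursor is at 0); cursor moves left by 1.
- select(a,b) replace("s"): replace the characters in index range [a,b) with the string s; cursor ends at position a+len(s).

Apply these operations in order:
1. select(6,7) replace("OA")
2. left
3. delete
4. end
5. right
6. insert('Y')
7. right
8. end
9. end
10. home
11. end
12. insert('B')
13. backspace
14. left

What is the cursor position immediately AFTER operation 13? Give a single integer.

Answer: 9

Derivation:
After op 1 (select(6,7) replace("OA")): buf='AOSCMFOAC' cursor=8
After op 2 (left): buf='AOSCMFOAC' cursor=7
After op 3 (delete): buf='AOSCMFOC' cursor=7
After op 4 (end): buf='AOSCMFOC' cursor=8
After op 5 (right): buf='AOSCMFOC' cursor=8
After op 6 (insert('Y')): buf='AOSCMFOCY' cursor=9
After op 7 (right): buf='AOSCMFOCY' cursor=9
After op 8 (end): buf='AOSCMFOCY' cursor=9
After op 9 (end): buf='AOSCMFOCY' cursor=9
After op 10 (home): buf='AOSCMFOCY' cursor=0
After op 11 (end): buf='AOSCMFOCY' cursor=9
After op 12 (insert('B')): buf='AOSCMFOCYB' cursor=10
After op 13 (backspace): buf='AOSCMFOCY' cursor=9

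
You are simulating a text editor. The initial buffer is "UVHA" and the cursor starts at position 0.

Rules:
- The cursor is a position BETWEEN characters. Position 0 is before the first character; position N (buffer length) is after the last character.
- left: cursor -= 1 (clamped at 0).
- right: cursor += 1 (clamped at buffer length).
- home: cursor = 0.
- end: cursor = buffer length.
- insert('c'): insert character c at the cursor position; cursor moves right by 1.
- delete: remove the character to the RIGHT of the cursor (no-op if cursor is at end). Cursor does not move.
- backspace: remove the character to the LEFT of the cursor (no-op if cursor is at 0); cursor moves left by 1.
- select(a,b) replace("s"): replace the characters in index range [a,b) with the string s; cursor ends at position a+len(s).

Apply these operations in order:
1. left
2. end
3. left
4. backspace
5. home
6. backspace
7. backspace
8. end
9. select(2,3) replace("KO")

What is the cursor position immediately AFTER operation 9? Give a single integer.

After op 1 (left): buf='UVHA' cursor=0
After op 2 (end): buf='UVHA' cursor=4
After op 3 (left): buf='UVHA' cursor=3
After op 4 (backspace): buf='UVA' cursor=2
After op 5 (home): buf='UVA' cursor=0
After op 6 (backspace): buf='UVA' cursor=0
After op 7 (backspace): buf='UVA' cursor=0
After op 8 (end): buf='UVA' cursor=3
After op 9 (select(2,3) replace("KO")): buf='UVKO' cursor=4

Answer: 4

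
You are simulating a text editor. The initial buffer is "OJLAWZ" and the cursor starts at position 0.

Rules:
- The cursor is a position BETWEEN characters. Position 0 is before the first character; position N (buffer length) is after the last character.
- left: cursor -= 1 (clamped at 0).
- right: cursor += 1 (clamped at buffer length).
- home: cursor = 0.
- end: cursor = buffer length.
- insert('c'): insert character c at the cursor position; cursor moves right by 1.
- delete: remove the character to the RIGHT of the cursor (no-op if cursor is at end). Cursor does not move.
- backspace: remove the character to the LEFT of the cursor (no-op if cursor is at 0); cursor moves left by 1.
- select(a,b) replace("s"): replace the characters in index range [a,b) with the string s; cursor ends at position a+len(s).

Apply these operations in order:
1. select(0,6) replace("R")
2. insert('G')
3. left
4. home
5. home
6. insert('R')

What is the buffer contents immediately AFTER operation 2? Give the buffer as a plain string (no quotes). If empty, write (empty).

Answer: RG

Derivation:
After op 1 (select(0,6) replace("R")): buf='R' cursor=1
After op 2 (insert('G')): buf='RG' cursor=2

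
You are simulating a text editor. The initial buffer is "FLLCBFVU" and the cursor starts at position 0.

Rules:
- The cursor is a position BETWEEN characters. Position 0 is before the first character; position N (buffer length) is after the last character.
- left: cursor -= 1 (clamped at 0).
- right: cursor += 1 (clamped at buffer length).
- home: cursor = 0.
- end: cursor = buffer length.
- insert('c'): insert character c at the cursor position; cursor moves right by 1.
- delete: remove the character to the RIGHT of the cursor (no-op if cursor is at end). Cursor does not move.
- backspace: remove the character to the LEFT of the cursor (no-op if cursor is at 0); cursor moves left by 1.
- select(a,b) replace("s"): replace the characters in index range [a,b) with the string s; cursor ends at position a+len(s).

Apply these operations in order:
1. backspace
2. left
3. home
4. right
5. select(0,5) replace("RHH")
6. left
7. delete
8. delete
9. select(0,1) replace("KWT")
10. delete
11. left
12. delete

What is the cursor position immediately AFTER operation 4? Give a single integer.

Answer: 1

Derivation:
After op 1 (backspace): buf='FLLCBFVU' cursor=0
After op 2 (left): buf='FLLCBFVU' cursor=0
After op 3 (home): buf='FLLCBFVU' cursor=0
After op 4 (right): buf='FLLCBFVU' cursor=1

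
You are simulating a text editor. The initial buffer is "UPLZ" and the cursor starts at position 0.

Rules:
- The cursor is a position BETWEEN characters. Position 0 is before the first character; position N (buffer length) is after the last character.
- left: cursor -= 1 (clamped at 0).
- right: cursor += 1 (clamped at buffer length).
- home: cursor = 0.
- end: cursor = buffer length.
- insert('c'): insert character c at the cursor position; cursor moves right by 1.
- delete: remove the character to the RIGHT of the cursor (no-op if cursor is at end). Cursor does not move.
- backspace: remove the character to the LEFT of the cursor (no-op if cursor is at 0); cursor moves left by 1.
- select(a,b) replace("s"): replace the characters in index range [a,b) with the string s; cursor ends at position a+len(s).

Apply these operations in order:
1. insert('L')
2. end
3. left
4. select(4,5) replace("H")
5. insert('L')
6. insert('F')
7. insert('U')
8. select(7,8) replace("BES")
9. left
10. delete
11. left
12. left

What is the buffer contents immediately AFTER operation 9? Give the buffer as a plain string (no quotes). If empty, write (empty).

After op 1 (insert('L')): buf='LUPLZ' cursor=1
After op 2 (end): buf='LUPLZ' cursor=5
After op 3 (left): buf='LUPLZ' cursor=4
After op 4 (select(4,5) replace("H")): buf='LUPLH' cursor=5
After op 5 (insert('L')): buf='LUPLHL' cursor=6
After op 6 (insert('F')): buf='LUPLHLF' cursor=7
After op 7 (insert('U')): buf='LUPLHLFU' cursor=8
After op 8 (select(7,8) replace("BES")): buf='LUPLHLFBES' cursor=10
After op 9 (left): buf='LUPLHLFBES' cursor=9

Answer: LUPLHLFBES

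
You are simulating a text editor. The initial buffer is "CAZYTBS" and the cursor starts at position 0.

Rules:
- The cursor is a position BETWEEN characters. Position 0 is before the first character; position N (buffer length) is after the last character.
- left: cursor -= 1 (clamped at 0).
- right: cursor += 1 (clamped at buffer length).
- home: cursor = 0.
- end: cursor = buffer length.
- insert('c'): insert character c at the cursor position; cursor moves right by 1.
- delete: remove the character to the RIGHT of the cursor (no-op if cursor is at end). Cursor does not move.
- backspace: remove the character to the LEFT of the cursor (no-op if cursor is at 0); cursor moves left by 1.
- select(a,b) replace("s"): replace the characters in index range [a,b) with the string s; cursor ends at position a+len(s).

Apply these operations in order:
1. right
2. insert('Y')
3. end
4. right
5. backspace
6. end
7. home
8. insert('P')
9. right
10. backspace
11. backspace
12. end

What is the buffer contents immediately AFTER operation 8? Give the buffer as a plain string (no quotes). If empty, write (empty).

Answer: PCYAZYTB

Derivation:
After op 1 (right): buf='CAZYTBS' cursor=1
After op 2 (insert('Y')): buf='CYAZYTBS' cursor=2
After op 3 (end): buf='CYAZYTBS' cursor=8
After op 4 (right): buf='CYAZYTBS' cursor=8
After op 5 (backspace): buf='CYAZYTB' cursor=7
After op 6 (end): buf='CYAZYTB' cursor=7
After op 7 (home): buf='CYAZYTB' cursor=0
After op 8 (insert('P')): buf='PCYAZYTB' cursor=1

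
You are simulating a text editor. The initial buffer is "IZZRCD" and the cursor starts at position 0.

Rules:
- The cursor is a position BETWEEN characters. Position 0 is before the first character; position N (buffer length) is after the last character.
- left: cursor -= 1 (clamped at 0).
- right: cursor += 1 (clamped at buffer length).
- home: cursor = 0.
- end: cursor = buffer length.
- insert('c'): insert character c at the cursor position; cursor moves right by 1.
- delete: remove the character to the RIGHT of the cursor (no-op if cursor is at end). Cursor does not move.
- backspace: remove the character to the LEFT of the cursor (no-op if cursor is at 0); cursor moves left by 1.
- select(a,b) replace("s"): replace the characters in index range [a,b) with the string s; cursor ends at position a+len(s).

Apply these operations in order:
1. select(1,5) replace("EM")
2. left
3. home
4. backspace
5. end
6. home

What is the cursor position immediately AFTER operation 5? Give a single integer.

After op 1 (select(1,5) replace("EM")): buf='IEMD' cursor=3
After op 2 (left): buf='IEMD' cursor=2
After op 3 (home): buf='IEMD' cursor=0
After op 4 (backspace): buf='IEMD' cursor=0
After op 5 (end): buf='IEMD' cursor=4

Answer: 4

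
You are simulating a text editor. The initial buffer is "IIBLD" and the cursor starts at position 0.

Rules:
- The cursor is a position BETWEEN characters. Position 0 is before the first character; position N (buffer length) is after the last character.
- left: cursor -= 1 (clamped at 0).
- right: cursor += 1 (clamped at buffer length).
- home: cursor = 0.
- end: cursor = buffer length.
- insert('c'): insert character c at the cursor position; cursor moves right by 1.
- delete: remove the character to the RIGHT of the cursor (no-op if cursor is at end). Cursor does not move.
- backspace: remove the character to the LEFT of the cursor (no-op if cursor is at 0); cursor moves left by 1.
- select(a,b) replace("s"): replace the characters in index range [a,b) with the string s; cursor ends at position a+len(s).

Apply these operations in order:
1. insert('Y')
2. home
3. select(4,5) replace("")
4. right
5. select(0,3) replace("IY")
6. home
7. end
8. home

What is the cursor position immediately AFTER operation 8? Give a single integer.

Answer: 0

Derivation:
After op 1 (insert('Y')): buf='YIIBLD' cursor=1
After op 2 (home): buf='YIIBLD' cursor=0
After op 3 (select(4,5) replace("")): buf='YIIBD' cursor=4
After op 4 (right): buf='YIIBD' cursor=5
After op 5 (select(0,3) replace("IY")): buf='IYBD' cursor=2
After op 6 (home): buf='IYBD' cursor=0
After op 7 (end): buf='IYBD' cursor=4
After op 8 (home): buf='IYBD' cursor=0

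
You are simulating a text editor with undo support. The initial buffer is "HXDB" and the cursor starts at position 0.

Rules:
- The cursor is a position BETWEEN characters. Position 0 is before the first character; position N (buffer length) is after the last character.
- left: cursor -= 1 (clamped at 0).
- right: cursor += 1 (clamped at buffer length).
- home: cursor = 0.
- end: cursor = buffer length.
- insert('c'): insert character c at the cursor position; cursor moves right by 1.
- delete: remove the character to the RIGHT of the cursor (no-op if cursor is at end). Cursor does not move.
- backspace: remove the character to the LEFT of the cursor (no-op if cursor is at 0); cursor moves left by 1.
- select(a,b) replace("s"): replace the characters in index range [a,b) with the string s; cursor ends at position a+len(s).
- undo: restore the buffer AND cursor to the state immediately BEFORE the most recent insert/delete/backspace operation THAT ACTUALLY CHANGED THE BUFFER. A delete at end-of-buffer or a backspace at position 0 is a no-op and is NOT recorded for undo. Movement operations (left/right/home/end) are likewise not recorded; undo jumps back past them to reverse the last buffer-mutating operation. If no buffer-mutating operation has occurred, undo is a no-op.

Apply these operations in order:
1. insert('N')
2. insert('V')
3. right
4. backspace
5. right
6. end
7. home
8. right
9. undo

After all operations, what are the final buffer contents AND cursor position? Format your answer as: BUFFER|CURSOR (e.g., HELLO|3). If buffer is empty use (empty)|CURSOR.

After op 1 (insert('N')): buf='NHXDB' cursor=1
After op 2 (insert('V')): buf='NVHXDB' cursor=2
After op 3 (right): buf='NVHXDB' cursor=3
After op 4 (backspace): buf='NVXDB' cursor=2
After op 5 (right): buf='NVXDB' cursor=3
After op 6 (end): buf='NVXDB' cursor=5
After op 7 (home): buf='NVXDB' cursor=0
After op 8 (right): buf='NVXDB' cursor=1
After op 9 (undo): buf='NVHXDB' cursor=3

Answer: NVHXDB|3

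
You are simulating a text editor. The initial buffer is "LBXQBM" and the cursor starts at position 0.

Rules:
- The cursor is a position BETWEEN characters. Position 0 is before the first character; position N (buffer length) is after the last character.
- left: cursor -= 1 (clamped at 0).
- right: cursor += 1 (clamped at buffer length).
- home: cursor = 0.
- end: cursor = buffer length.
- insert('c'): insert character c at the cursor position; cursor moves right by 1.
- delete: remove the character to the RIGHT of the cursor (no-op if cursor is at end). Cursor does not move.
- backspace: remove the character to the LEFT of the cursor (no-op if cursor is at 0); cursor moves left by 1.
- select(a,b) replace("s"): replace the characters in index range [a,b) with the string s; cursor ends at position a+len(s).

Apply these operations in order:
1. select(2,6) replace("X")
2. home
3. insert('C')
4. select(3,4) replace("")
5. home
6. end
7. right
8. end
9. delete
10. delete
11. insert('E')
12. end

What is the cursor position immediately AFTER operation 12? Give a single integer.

After op 1 (select(2,6) replace("X")): buf='LBX' cursor=3
After op 2 (home): buf='LBX' cursor=0
After op 3 (insert('C')): buf='CLBX' cursor=1
After op 4 (select(3,4) replace("")): buf='CLB' cursor=3
After op 5 (home): buf='CLB' cursor=0
After op 6 (end): buf='CLB' cursor=3
After op 7 (right): buf='CLB' cursor=3
After op 8 (end): buf='CLB' cursor=3
After op 9 (delete): buf='CLB' cursor=3
After op 10 (delete): buf='CLB' cursor=3
After op 11 (insert('E')): buf='CLBE' cursor=4
After op 12 (end): buf='CLBE' cursor=4

Answer: 4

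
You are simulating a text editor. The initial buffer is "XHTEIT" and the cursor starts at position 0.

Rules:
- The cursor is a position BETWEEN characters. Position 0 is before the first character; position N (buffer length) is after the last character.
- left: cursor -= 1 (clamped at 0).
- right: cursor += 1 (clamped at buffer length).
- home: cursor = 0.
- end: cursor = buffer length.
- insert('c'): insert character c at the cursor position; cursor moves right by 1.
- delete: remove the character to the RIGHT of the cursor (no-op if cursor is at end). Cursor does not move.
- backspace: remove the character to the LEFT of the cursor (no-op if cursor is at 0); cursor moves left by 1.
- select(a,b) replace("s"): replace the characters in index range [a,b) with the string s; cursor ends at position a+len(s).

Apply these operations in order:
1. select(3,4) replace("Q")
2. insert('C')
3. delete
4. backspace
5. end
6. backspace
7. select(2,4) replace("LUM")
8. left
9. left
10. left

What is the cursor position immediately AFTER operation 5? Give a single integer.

After op 1 (select(3,4) replace("Q")): buf='XHTQIT' cursor=4
After op 2 (insert('C')): buf='XHTQCIT' cursor=5
After op 3 (delete): buf='XHTQCT' cursor=5
After op 4 (backspace): buf='XHTQT' cursor=4
After op 5 (end): buf='XHTQT' cursor=5

Answer: 5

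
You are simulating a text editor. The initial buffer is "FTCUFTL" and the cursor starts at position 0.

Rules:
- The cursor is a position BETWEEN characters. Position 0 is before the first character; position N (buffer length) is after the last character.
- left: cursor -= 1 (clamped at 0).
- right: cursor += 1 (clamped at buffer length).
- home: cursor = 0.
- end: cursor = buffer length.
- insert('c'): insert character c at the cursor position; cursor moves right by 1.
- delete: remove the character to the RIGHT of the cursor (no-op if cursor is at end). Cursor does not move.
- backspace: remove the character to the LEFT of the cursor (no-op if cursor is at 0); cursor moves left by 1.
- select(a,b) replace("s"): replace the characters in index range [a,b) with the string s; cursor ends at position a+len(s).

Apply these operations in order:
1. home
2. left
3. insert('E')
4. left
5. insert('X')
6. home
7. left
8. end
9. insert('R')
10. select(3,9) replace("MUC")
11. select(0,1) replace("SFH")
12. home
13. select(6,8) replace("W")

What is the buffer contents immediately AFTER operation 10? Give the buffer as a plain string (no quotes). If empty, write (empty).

Answer: XEFMUCR

Derivation:
After op 1 (home): buf='FTCUFTL' cursor=0
After op 2 (left): buf='FTCUFTL' cursor=0
After op 3 (insert('E')): buf='EFTCUFTL' cursor=1
After op 4 (left): buf='EFTCUFTL' cursor=0
After op 5 (insert('X')): buf='XEFTCUFTL' cursor=1
After op 6 (home): buf='XEFTCUFTL' cursor=0
After op 7 (left): buf='XEFTCUFTL' cursor=0
After op 8 (end): buf='XEFTCUFTL' cursor=9
After op 9 (insert('R')): buf='XEFTCUFTLR' cursor=10
After op 10 (select(3,9) replace("MUC")): buf='XEFMUCR' cursor=6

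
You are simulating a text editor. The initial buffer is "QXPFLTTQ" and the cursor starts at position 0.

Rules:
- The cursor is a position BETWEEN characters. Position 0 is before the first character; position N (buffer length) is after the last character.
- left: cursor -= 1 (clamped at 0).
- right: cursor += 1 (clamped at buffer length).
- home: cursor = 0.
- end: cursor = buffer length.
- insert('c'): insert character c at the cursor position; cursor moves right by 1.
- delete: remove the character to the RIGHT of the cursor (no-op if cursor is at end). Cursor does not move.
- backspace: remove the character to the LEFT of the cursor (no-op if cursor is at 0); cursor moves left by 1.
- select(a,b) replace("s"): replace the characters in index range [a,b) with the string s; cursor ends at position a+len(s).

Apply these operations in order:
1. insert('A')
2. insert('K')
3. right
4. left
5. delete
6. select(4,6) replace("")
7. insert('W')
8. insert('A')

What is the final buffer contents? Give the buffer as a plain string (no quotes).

After op 1 (insert('A')): buf='AQXPFLTTQ' cursor=1
After op 2 (insert('K')): buf='AKQXPFLTTQ' cursor=2
After op 3 (right): buf='AKQXPFLTTQ' cursor=3
After op 4 (left): buf='AKQXPFLTTQ' cursor=2
After op 5 (delete): buf='AKXPFLTTQ' cursor=2
After op 6 (select(4,6) replace("")): buf='AKXPTTQ' cursor=4
After op 7 (insert('W')): buf='AKXPWTTQ' cursor=5
After op 8 (insert('A')): buf='AKXPWATTQ' cursor=6

Answer: AKXPWATTQ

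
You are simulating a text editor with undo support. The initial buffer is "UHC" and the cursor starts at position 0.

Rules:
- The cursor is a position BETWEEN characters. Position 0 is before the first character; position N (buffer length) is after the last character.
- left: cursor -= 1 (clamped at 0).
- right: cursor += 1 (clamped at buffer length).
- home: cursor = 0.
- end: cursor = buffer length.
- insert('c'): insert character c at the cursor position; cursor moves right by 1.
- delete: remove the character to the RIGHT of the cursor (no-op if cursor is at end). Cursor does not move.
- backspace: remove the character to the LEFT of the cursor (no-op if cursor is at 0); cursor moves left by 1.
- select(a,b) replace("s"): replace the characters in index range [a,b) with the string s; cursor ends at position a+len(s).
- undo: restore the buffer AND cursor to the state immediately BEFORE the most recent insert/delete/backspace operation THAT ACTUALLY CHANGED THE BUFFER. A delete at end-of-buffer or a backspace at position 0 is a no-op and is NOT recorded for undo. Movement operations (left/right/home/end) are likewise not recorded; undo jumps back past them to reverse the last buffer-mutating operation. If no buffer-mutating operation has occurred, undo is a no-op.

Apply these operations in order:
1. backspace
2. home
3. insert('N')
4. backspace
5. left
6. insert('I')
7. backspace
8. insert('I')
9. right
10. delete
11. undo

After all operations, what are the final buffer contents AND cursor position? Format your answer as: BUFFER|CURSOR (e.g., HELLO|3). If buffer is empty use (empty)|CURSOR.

After op 1 (backspace): buf='UHC' cursor=0
After op 2 (home): buf='UHC' cursor=0
After op 3 (insert('N')): buf='NUHC' cursor=1
After op 4 (backspace): buf='UHC' cursor=0
After op 5 (left): buf='UHC' cursor=0
After op 6 (insert('I')): buf='IUHC' cursor=1
After op 7 (backspace): buf='UHC' cursor=0
After op 8 (insert('I')): buf='IUHC' cursor=1
After op 9 (right): buf='IUHC' cursor=2
After op 10 (delete): buf='IUC' cursor=2
After op 11 (undo): buf='IUHC' cursor=2

Answer: IUHC|2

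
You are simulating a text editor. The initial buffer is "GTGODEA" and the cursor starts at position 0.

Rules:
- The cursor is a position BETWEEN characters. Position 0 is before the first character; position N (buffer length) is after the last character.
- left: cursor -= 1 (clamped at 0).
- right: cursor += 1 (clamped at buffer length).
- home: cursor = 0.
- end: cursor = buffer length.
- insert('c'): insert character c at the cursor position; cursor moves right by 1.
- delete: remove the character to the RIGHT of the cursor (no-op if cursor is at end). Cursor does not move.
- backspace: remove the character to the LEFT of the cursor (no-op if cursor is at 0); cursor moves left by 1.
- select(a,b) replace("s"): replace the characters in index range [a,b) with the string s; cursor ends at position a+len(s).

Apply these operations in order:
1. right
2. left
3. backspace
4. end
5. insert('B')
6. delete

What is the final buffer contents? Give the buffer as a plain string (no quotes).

Answer: GTGODEAB

Derivation:
After op 1 (right): buf='GTGODEA' cursor=1
After op 2 (left): buf='GTGODEA' cursor=0
After op 3 (backspace): buf='GTGODEA' cursor=0
After op 4 (end): buf='GTGODEA' cursor=7
After op 5 (insert('B')): buf='GTGODEAB' cursor=8
After op 6 (delete): buf='GTGODEAB' cursor=8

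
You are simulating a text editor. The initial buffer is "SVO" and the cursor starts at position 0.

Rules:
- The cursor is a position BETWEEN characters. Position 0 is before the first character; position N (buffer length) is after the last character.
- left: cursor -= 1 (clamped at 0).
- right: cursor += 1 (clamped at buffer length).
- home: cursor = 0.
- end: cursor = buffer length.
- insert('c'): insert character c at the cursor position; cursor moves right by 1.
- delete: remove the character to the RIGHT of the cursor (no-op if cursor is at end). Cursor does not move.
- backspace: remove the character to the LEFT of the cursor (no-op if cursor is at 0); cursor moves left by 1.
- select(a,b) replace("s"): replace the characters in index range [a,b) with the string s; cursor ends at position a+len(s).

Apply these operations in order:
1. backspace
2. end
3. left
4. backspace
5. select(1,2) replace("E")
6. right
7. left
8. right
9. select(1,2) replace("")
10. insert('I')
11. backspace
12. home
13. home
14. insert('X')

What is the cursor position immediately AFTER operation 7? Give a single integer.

Answer: 1

Derivation:
After op 1 (backspace): buf='SVO' cursor=0
After op 2 (end): buf='SVO' cursor=3
After op 3 (left): buf='SVO' cursor=2
After op 4 (backspace): buf='SO' cursor=1
After op 5 (select(1,2) replace("E")): buf='SE' cursor=2
After op 6 (right): buf='SE' cursor=2
After op 7 (left): buf='SE' cursor=1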